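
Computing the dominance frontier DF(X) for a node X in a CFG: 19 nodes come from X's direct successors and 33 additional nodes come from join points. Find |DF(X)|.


DF(X) = direct successor contributions + join point contributions
= 19 + 33 = 52

52


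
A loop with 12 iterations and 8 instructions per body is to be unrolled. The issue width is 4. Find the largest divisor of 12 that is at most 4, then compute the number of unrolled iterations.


Largest divisor of 12 <= 4 is 4
New iterations = 12 / 4 = 3

3


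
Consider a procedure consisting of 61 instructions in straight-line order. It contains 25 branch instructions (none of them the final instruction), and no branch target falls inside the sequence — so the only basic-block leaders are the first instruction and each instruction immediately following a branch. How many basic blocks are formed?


With no in-sequence branch targets, the leaders are the first instruction plus the instruction after each branch.
Number of basic blocks = branches + 1
= 25 + 1 = 26

26


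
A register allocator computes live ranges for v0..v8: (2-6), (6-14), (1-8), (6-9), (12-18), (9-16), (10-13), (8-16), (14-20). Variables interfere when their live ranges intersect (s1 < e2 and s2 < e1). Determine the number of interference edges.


Check all pairs for overlapping intervals.
Two intervals (s1,e1) and (s2,e2) overlap if s1 < e2 and s2 < e1.
v0 (2-6) vs v1..v8: overlaps v2 -> 1
v1 (6-14) vs v2..v8: overlaps v2, v3, v4, v5, v6, v7 -> 6
v2 (1-8) vs v3..v8: overlaps v3 -> 1
v3 (6-9) vs v4..v8: overlaps v7 -> 1
v4 (12-18) vs v5..v8: overlaps v5, v6, v7, v8 -> 4
v5 (9-16) vs v6..v8: overlaps v6, v7, v8 -> 3
v6 (10-13) vs v7..v8: overlaps v7 -> 1
v7 (8-16) vs v8: overlaps v8 -> 1
Total overlapping pairs = 1 + 6 + 1 + 1 + 4 + 3 + 1 + 1 = 18

18


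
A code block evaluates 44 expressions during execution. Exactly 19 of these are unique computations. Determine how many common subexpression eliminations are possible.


CSE count = total expressions - unique expressions
= 44 - 19 = 25

25


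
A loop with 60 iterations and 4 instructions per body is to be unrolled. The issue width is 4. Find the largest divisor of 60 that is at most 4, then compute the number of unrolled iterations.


Largest divisor of 60 <= 4 is 4
New iterations = 60 / 4 = 15

15


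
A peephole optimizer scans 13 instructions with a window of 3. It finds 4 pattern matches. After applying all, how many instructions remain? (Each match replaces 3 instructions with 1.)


Each match removes 2 instructions.
Total removed = 4 * 2 = 8
Remaining = 13 - 8 = 5

5


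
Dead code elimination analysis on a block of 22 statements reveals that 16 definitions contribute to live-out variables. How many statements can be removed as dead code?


Dead code = total statements - live definitions
= 22 - 16 = 6

6


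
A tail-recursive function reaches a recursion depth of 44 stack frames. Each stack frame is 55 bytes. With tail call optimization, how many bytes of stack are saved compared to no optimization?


Without TCO: 44 * 55 = 2420 bytes
With TCO: reuse 1 frame = 55 bytes
Savings = 2420 - 55 = 2365

2365


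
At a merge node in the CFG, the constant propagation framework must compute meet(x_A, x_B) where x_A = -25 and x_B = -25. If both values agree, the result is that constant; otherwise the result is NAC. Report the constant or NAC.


Meet operation: if both paths give the same constant, result is that constant; if they differ, result is NAC (not-a-constant).
Path A: -25, Path B: -25 -> equal
Result: constant -> -25

-25


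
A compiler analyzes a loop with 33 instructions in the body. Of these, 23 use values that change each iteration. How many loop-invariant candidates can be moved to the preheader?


Invariant candidates = total - loop-dependent
= 33 - 23 = 10

10


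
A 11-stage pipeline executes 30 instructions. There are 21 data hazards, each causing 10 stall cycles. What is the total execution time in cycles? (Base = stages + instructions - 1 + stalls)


Base cycles = 11 + 30 - 1 = 40
Total stalls = 21 * 10 = 210
Total = 40 + 210 = 250

250


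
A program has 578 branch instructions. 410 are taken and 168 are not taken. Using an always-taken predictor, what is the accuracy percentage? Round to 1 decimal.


Predictor: always-taken
Correct predictions = 410
Accuracy = 410 / 578 * 100 = 70.9%

70.9


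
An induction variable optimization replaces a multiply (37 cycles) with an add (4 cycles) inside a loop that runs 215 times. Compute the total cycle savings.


Per-iteration saving = 37 - 4 = 33
Total saved = 215 * 33 = 7095

7095


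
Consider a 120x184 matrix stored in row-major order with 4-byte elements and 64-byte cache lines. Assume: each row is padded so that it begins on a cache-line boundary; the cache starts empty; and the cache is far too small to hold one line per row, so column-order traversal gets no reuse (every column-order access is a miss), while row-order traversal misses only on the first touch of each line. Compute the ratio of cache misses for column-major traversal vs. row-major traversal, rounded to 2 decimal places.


Each row occupies 184 * 4 = 736 bytes and starts on a line boundary, so it spans ceil(736 / 64) = 12 cache lines.
Row-major traversal misses (one per line touched): 120 * ceil(184 * 4 / 64) = 1440
Column-major traversal misses (no reuse, every access misses): 120 * 184 = 22080
Ratio = 22080 / 1440 = 15.33

15.33


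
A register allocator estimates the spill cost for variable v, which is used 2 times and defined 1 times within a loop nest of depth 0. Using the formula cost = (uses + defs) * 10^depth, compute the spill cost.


uses + defs = 2 + 1 = 3
10^0 = 1
Spill cost = 3 * 1 = 3

3


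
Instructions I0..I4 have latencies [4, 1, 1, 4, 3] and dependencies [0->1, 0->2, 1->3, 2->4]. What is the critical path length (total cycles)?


Compute longest path through dependency graph: dist(Ik) = max over predecessors of dist + latency(Ik).
dist(I0) = latency 4 = 4
dist(I1) = dist(I0) + 1 = 4 + 1 = 5
dist(I2) = dist(I0) + 1 = 4 + 1 = 5
dist(I3) = dist(I1) + 4 = 5 + 4 = 9
dist(I4) = dist(I2) + 3 = 5 + 3 = 8
Critical path = max dist = 9

9


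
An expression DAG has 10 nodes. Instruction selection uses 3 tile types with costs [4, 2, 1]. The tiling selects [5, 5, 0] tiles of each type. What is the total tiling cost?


Total cost = sum(count_i * cost_i)
= 5*4 + 5*2 + 0*1
= 30

30


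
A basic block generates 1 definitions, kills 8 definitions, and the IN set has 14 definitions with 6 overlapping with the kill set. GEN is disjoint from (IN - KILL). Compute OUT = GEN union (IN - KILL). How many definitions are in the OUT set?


IN - KILL: 14 - 6 = 8 surviving definitions
OUT = GEN + surviving = 1 + 8 = 9

9


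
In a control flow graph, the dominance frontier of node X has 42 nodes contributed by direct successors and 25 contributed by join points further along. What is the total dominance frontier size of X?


DF(X) = direct successor contributions + join point contributions
= 42 + 25 = 67

67


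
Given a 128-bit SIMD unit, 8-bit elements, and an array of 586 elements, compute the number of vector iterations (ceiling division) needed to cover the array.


Width = 128 / 8 = 16 elements per vector op
Iterations = ceil(586 / 16) = 37

37


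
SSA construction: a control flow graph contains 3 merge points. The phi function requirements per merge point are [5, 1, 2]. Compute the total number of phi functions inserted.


Total phi functions = sum of phi functions at each join node
= 5 + 1 + 2 = 8

8


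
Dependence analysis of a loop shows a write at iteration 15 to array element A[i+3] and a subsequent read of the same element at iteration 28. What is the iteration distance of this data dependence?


Distance = read iteration - write iteration
= 28 - 15 = 13

13


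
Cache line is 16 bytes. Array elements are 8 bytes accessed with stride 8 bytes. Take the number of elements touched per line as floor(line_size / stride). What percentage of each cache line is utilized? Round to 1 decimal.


Elements per cache line = floor(16 / 8) = 2
Bytes used = 2 * 8 = 16
Utilization = 16 / 16 * 100 = 100.0%

100.0


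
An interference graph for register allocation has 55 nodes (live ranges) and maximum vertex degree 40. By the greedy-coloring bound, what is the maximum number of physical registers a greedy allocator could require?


Greedy coloring never needs more than (max_degree + 1) colors: when coloring a vertex, at most max_degree neighbors are already colored.
Upper bound = 40 + 1 = 41

41


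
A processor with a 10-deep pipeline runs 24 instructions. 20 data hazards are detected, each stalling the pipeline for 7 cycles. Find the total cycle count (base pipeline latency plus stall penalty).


Base cycles = 10 + 24 - 1 = 33
Total stalls = 20 * 7 = 140
Total = 33 + 140 = 173

173


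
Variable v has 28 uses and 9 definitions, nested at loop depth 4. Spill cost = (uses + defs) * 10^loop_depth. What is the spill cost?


uses + defs = 28 + 9 = 37
10^4 = 10000
Spill cost = 37 * 10000 = 370000

370000


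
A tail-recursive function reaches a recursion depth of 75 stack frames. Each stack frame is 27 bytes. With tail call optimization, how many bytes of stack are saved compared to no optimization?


Without TCO: 75 * 27 = 2025 bytes
With TCO: reuse 1 frame = 27 bytes
Savings = 2025 - 27 = 1998

1998


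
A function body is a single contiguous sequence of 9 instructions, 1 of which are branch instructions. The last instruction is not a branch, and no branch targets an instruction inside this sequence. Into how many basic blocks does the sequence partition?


With no in-sequence branch targets, the leaders are the first instruction plus the instruction after each branch.
Number of basic blocks = branches + 1
= 1 + 1 = 2

2


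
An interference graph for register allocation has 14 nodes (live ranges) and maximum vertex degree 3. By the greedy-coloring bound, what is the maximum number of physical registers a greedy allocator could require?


Greedy coloring never needs more than (max_degree + 1) colors: when coloring a vertex, at most max_degree neighbors are already colored.
Upper bound = 3 + 1 = 4

4


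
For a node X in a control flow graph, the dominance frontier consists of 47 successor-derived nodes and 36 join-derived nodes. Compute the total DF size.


DF(X) = direct successor contributions + join point contributions
= 47 + 36 = 83

83


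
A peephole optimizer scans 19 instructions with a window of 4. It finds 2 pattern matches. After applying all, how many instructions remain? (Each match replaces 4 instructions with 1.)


Each match removes 3 instructions.
Total removed = 2 * 3 = 6
Remaining = 19 - 6 = 13

13


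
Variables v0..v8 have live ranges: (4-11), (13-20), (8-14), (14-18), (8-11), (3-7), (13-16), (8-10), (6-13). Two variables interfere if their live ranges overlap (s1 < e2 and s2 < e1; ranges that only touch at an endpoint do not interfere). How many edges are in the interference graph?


Check all pairs for overlapping intervals.
Two intervals (s1,e1) and (s2,e2) overlap if s1 < e2 and s2 < e1.
v0 (4-11) vs v1..v8: overlaps v2, v4, v5, v7, v8 -> 5
v1 (13-20) vs v2..v8: overlaps v2, v3, v6 -> 3
v2 (8-14) vs v3..v8: overlaps v4, v6, v7, v8 -> 4
v3 (14-18) vs v4..v8: overlaps v6 -> 1
v4 (8-11) vs v5..v8: overlaps v7, v8 -> 2
v5 (3-7) vs v6..v8: overlaps v8 -> 1
v6 (13-16) vs v7..v8: overlaps none -> 0
v7 (8-10) vs v8: overlaps v8 -> 1
Total overlapping pairs = 5 + 3 + 4 + 1 + 2 + 1 + 0 + 1 = 17

17


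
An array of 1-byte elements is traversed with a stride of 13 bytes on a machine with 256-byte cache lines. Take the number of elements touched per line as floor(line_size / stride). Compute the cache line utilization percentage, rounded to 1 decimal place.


Elements per cache line = floor(256 / 13) = 19
Bytes used = 19 * 1 = 19
Utilization = 19 / 256 * 100 = 7.4%

7.4


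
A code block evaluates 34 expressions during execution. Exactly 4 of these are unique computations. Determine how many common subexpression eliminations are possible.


CSE count = total expressions - unique expressions
= 34 - 4 = 30

30


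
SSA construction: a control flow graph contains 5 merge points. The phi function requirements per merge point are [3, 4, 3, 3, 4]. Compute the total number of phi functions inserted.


Total phi functions = sum of phi functions at each join node
= 3 + 4 + 3 + 3 + 4 = 17

17


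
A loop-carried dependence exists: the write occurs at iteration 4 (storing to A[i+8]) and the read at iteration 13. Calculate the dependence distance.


Distance = read iteration - write iteration
= 13 - 4 = 9

9


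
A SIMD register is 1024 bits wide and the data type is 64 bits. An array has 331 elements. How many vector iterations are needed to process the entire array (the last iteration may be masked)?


Width = 1024 / 64 = 16 elements per vector op
Iterations = ceil(331 / 16) = 21

21


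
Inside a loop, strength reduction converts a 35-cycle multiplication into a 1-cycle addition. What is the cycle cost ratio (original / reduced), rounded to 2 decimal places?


Ratio = mult_cost / add_cost = 35 / 1 = 35.0

35.0


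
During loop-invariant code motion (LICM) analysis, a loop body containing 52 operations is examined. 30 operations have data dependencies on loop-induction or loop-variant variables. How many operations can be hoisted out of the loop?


Invariant candidates = total - loop-dependent
= 52 - 30 = 22

22


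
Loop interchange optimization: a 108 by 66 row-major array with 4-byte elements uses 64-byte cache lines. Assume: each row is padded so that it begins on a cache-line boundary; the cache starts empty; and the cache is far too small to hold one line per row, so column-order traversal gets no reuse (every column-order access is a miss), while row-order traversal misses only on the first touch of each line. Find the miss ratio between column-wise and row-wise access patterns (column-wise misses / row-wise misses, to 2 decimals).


Each row occupies 66 * 4 = 264 bytes and starts on a line boundary, so it spans ceil(264 / 64) = 5 cache lines.
Row-major traversal misses (one per line touched): 108 * ceil(66 * 4 / 64) = 540
Column-major traversal misses (no reuse, every access misses): 108 * 66 = 7128
Ratio = 7128 / 540 = 13.2

13.2


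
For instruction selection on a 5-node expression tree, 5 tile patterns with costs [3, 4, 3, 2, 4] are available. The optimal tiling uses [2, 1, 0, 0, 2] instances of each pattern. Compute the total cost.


Total cost = sum(count_i * cost_i)
= 2*3 + 1*4 + 0*3 + 0*2 + 2*4
= 18

18


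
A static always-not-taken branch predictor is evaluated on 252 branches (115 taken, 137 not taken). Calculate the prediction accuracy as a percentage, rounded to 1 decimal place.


Predictor: always-not-taken
Correct predictions = 137
Accuracy = 137 / 252 * 100 = 54.4%

54.4


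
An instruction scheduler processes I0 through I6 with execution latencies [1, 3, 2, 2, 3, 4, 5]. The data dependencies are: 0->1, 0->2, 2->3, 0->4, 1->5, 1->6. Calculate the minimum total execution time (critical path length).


Compute longest path through dependency graph: dist(Ik) = max over predecessors of dist + latency(Ik).
dist(I0) = latency 1 = 1
dist(I1) = dist(I0) + 3 = 1 + 3 = 4
dist(I2) = dist(I0) + 2 = 1 + 2 = 3
dist(I3) = dist(I2) + 2 = 3 + 2 = 5
dist(I4) = dist(I0) + 3 = 1 + 3 = 4
dist(I5) = dist(I1) + 4 = 4 + 4 = 8
dist(I6) = dist(I1) + 5 = 4 + 5 = 9
Critical path = max dist = 9

9


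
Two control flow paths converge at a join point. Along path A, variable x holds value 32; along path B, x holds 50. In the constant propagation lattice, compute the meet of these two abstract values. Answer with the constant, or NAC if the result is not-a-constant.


Meet operation: if both paths give the same constant, result is that constant; if they differ, result is NAC (not-a-constant).
Path A: 32, Path B: 50 -> differ
Result: not-a-constant -> NAC

NAC


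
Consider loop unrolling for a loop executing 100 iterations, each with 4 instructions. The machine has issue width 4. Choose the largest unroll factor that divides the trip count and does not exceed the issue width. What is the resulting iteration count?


Largest divisor of 100 <= 4 is 4
New iterations = 100 / 4 = 25

25


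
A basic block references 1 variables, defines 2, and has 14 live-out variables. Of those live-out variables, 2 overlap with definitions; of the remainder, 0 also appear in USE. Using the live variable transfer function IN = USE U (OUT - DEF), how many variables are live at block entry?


OUT - DEF: 14 - 2 = 12
|IN| = |USE| + |OUT - DEF| - |USE ∩ (OUT - DEF)| = 1 + 12 - 0 = 13

13


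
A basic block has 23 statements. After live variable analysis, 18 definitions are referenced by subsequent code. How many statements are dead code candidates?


Dead code = total statements - live definitions
= 23 - 18 = 5

5


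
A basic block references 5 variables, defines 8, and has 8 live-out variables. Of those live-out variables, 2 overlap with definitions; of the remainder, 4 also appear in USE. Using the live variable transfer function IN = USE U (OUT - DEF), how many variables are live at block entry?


OUT - DEF: 8 - 2 = 6
|IN| = |USE| + |OUT - DEF| - |USE ∩ (OUT - DEF)| = 5 + 6 - 4 = 7

7


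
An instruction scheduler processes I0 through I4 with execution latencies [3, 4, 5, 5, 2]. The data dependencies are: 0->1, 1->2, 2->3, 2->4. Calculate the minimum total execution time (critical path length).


Compute longest path through dependency graph: dist(Ik) = max over predecessors of dist + latency(Ik).
dist(I0) = latency 3 = 3
dist(I1) = dist(I0) + 4 = 3 + 4 = 7
dist(I2) = dist(I1) + 5 = 7 + 5 = 12
dist(I3) = dist(I2) + 5 = 12 + 5 = 17
dist(I4) = dist(I2) + 2 = 12 + 2 = 14
Critical path = max dist = 17

17


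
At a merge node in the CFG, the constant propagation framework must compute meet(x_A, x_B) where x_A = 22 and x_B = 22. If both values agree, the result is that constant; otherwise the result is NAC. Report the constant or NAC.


Meet operation: if both paths give the same constant, result is that constant; if they differ, result is NAC (not-a-constant).
Path A: 22, Path B: 22 -> equal
Result: constant -> 22

22


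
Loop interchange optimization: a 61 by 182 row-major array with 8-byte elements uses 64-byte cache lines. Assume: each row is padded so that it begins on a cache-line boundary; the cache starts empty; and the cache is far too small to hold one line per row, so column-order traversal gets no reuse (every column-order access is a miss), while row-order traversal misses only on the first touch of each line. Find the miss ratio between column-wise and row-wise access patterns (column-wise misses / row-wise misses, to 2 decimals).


Each row occupies 182 * 8 = 1456 bytes and starts on a line boundary, so it spans ceil(1456 / 64) = 23 cache lines.
Row-major traversal misses (one per line touched): 61 * ceil(182 * 8 / 64) = 1403
Column-major traversal misses (no reuse, every access misses): 61 * 182 = 11102
Ratio = 11102 / 1403 = 7.91

7.91


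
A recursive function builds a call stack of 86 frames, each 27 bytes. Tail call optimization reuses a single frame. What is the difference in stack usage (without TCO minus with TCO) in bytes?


Without TCO: 86 * 27 = 2322 bytes
With TCO: reuse 1 frame = 27 bytes
Savings = 2322 - 27 = 2295

2295


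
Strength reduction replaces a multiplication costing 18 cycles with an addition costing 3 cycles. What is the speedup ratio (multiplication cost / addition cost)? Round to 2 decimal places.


Ratio = mult_cost / add_cost = 18 / 3 = 6.0

6.0


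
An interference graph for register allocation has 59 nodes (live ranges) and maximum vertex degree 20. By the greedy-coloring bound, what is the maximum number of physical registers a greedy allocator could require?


Greedy coloring never needs more than (max_degree + 1) colors: when coloring a vertex, at most max_degree neighbors are already colored.
Upper bound = 20 + 1 = 21

21


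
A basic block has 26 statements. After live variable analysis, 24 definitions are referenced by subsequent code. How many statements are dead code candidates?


Dead code = total statements - live definitions
= 26 - 24 = 2

2


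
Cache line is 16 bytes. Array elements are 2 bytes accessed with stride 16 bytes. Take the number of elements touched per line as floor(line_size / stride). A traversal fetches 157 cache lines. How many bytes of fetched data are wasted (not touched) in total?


Elements per line = floor(16 / 16) = 1
Bytes used per line = 1 * 2 = 2
Wasted per line = 16 - 2 = 14
Total wasted = 14 * 157 = 2198

2198


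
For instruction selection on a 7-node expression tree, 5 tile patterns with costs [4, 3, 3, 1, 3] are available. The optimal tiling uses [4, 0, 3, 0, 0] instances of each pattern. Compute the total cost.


Total cost = sum(count_i * cost_i)
= 4*4 + 0*3 + 3*3 + 0*1 + 0*3
= 25

25


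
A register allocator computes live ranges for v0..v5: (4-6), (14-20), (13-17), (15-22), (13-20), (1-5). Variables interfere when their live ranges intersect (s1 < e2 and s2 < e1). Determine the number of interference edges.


Check all pairs for overlapping intervals.
Two intervals (s1,e1) and (s2,e2) overlap if s1 < e2 and s2 < e1.
v0 (4-6) vs v1..v5: overlaps v5 -> 1
v1 (14-20) vs v2..v5: overlaps v2, v3, v4 -> 3
v2 (13-17) vs v3..v5: overlaps v3, v4 -> 2
v3 (15-22) vs v4..v5: overlaps v4 -> 1
v4 (13-20) vs v5: overlaps none -> 0
Total overlapping pairs = 1 + 3 + 2 + 1 + 0 = 7

7


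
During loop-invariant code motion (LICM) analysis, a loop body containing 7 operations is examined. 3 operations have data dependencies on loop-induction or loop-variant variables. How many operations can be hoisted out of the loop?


Invariant candidates = total - loop-dependent
= 7 - 3 = 4

4


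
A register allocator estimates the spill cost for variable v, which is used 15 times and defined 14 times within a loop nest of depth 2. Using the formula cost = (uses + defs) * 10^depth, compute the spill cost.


uses + defs = 15 + 14 = 29
10^2 = 100
Spill cost = 29 * 100 = 2900

2900


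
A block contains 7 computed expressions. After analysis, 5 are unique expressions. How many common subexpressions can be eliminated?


CSE count = total expressions - unique expressions
= 7 - 5 = 2

2


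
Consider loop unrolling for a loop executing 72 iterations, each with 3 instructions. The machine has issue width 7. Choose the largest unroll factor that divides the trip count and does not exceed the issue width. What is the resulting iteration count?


Largest divisor of 72 <= 7 is 6
New iterations = 72 / 6 = 12

12


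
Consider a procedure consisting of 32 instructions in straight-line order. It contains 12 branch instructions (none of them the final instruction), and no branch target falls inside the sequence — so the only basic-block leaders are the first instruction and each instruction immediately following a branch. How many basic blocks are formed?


With no in-sequence branch targets, the leaders are the first instruction plus the instruction after each branch.
Number of basic blocks = branches + 1
= 12 + 1 = 13

13


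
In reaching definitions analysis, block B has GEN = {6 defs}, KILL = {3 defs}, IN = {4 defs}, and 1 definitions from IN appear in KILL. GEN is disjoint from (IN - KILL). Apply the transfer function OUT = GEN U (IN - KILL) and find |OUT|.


IN - KILL: 4 - 1 = 3 surviving definitions
OUT = GEN + surviving = 6 + 3 = 9

9


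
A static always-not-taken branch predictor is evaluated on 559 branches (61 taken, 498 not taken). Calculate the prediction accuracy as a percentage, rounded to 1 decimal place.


Predictor: always-not-taken
Correct predictions = 498
Accuracy = 498 / 559 * 100 = 89.1%

89.1


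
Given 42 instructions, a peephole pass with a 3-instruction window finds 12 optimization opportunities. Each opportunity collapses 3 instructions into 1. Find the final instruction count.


Each match removes 2 instructions.
Total removed = 12 * 2 = 24
Remaining = 42 - 24 = 18

18


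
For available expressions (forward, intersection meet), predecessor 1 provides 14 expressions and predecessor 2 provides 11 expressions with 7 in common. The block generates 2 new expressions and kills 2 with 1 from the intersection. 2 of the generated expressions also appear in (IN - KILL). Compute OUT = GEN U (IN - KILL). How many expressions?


IN = intersection of predecessors = 7
IN - KILL = 7 - 1 = 6
|OUT| = |GEN| + |IN - KILL| - |GEN ∩ (IN - KILL)| = 2 + 6 - 2 = 6

6


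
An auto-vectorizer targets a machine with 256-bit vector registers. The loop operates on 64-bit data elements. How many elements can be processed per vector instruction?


Width = SIMD bits / data type bits
= 256 / 64 = 4

4


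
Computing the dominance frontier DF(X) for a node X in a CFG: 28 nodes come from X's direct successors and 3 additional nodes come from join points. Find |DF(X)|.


DF(X) = direct successor contributions + join point contributions
= 28 + 3 = 31

31


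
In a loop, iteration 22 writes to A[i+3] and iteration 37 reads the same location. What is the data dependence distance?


Distance = read iteration - write iteration
= 37 - 22 = 15

15


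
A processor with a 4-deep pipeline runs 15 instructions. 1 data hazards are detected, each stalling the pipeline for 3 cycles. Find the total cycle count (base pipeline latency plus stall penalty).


Base cycles = 4 + 15 - 1 = 18
Total stalls = 1 * 3 = 3
Total = 18 + 3 = 21

21


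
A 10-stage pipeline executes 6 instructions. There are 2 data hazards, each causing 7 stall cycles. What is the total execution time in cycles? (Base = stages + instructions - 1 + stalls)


Base cycles = 10 + 6 - 1 = 15
Total stalls = 2 * 7 = 14
Total = 15 + 14 = 29

29


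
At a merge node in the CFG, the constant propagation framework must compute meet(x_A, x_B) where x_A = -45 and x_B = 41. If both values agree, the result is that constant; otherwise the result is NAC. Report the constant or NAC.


Meet operation: if both paths give the same constant, result is that constant; if they differ, result is NAC (not-a-constant).
Path A: -45, Path B: 41 -> differ
Result: not-a-constant -> NAC

NAC


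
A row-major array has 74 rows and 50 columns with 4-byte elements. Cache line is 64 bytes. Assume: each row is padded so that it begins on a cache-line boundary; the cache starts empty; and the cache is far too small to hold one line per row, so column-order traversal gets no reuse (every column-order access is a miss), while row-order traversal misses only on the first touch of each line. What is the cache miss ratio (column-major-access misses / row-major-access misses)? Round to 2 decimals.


Each row occupies 50 * 4 = 200 bytes and starts on a line boundary, so it spans ceil(200 / 64) = 4 cache lines.
Row-major traversal misses (one per line touched): 74 * ceil(50 * 4 / 64) = 296
Column-major traversal misses (no reuse, every access misses): 74 * 50 = 3700
Ratio = 3700 / 296 = 12.5

12.5


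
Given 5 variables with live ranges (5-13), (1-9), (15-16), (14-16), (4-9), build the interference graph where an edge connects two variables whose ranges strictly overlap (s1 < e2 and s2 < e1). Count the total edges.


Check all pairs for overlapping intervals.
Two intervals (s1,e1) and (s2,e2) overlap if s1 < e2 and s2 < e1.
v0 (5-13) vs v1..v4: overlaps v1, v4 -> 2
v1 (1-9) vs v2..v4: overlaps v4 -> 1
v2 (15-16) vs v3..v4: overlaps v3 -> 1
v3 (14-16) vs v4: overlaps none -> 0
Total overlapping pairs = 2 + 1 + 1 + 0 = 4

4


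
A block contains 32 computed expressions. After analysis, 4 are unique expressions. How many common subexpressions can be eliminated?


CSE count = total expressions - unique expressions
= 32 - 4 = 28

28


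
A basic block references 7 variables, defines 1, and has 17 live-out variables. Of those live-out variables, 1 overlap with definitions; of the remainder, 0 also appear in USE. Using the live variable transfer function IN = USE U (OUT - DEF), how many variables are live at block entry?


OUT - DEF: 17 - 1 = 16
|IN| = |USE| + |OUT - DEF| - |USE ∩ (OUT - DEF)| = 7 + 16 - 0 = 23

23


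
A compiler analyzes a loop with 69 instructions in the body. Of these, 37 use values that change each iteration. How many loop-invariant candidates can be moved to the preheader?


Invariant candidates = total - loop-dependent
= 69 - 37 = 32

32


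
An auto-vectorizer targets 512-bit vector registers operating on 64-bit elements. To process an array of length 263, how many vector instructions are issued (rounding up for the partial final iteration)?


Width = 512 / 64 = 8 elements per vector op
Iterations = ceil(263 / 8) = 33

33


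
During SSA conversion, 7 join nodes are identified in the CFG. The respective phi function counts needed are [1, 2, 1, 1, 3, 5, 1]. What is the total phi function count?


Total phi functions = sum of phi functions at each join node
= 1 + 2 + 1 + 1 + 3 + 5 + 1 = 14

14


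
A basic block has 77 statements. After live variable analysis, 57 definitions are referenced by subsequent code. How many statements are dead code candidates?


Dead code = total statements - live definitions
= 77 - 57 = 20

20


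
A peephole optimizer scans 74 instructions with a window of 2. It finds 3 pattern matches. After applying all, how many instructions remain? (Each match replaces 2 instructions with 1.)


Each match removes 1 instructions.
Total removed = 3 * 1 = 3
Remaining = 74 - 3 = 71

71


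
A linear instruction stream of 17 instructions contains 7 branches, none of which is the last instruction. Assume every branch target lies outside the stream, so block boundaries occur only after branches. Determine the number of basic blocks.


With no in-sequence branch targets, the leaders are the first instruction plus the instruction after each branch.
Number of basic blocks = branches + 1
= 7 + 1 = 8

8


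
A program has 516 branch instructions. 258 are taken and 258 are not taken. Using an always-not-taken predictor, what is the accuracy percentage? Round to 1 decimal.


Predictor: always-not-taken
Correct predictions = 258
Accuracy = 258 / 516 * 100 = 50.0%

50.0


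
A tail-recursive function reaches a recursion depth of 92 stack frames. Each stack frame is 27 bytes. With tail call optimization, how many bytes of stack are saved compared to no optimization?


Without TCO: 92 * 27 = 2484 bytes
With TCO: reuse 1 frame = 27 bytes
Savings = 2484 - 27 = 2457

2457


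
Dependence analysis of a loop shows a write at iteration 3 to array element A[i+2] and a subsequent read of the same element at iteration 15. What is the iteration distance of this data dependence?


Distance = read iteration - write iteration
= 15 - 3 = 12

12


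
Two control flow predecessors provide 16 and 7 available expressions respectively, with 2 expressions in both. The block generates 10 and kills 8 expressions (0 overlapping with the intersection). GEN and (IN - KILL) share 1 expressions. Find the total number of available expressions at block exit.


IN = intersection of predecessors = 2
IN - KILL = 2 - 0 = 2
|OUT| = |GEN| + |IN - KILL| - |GEN ∩ (IN - KILL)| = 10 + 2 - 1 = 11

11


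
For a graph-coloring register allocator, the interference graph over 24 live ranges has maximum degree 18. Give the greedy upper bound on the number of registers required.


Greedy coloring never needs more than (max_degree + 1) colors: when coloring a vertex, at most max_degree neighbors are already colored.
Upper bound = 18 + 1 = 19

19


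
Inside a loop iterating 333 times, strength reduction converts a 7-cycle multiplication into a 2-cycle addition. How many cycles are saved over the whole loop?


Per-iteration saving = 7 - 2 = 5
Total saved = 333 * 5 = 1665

1665


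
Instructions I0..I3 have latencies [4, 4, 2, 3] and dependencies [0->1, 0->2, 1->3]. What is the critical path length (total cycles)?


Compute longest path through dependency graph: dist(Ik) = max over predecessors of dist + latency(Ik).
dist(I0) = latency 4 = 4
dist(I1) = dist(I0) + 4 = 4 + 4 = 8
dist(I2) = dist(I0) + 2 = 4 + 2 = 6
dist(I3) = dist(I1) + 3 = 8 + 3 = 11
Critical path = max dist = 11

11


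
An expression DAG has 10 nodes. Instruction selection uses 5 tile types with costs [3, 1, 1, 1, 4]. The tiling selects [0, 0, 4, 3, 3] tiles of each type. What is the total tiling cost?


Total cost = sum(count_i * cost_i)
= 0*3 + 0*1 + 4*1 + 3*1 + 3*4
= 19

19


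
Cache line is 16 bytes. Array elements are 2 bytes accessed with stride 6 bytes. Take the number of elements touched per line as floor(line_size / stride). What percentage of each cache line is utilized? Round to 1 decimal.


Elements per cache line = floor(16 / 6) = 2
Bytes used = 2 * 2 = 4
Utilization = 4 / 16 * 100 = 25.0%

25.0


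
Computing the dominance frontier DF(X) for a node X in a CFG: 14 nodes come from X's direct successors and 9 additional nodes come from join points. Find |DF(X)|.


DF(X) = direct successor contributions + join point contributions
= 14 + 9 = 23

23


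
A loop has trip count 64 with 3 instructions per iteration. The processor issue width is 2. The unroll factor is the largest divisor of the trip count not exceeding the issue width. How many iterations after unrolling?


Largest divisor of 64 <= 2 is 2
New iterations = 64 / 2 = 32

32


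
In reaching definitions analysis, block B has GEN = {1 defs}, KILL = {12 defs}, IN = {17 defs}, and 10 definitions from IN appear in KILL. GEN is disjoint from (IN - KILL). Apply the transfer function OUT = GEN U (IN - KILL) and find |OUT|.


IN - KILL: 17 - 10 = 7 surviving definitions
OUT = GEN + surviving = 1 + 7 = 8

8


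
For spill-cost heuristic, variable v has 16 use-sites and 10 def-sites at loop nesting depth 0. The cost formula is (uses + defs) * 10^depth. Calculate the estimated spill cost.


uses + defs = 16 + 10 = 26
10^0 = 1
Spill cost = 26 * 1 = 26

26


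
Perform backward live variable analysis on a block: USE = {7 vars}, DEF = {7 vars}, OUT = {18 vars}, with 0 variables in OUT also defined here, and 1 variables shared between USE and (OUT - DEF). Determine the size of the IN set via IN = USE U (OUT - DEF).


OUT - DEF: 18 - 0 = 18
|IN| = |USE| + |OUT - DEF| - |USE ∩ (OUT - DEF)| = 7 + 18 - 1 = 24

24


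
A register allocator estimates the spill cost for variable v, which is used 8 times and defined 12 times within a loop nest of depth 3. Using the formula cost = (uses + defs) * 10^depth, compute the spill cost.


uses + defs = 8 + 12 = 20
10^3 = 1000
Spill cost = 20 * 1000 = 20000

20000


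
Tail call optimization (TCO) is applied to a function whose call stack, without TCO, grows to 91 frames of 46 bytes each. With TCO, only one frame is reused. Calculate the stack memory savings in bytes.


Without TCO: 91 * 46 = 4186 bytes
With TCO: reuse 1 frame = 46 bytes
Savings = 4186 - 46 = 4140

4140


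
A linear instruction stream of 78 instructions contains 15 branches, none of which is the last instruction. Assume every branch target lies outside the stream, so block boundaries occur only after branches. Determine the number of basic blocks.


With no in-sequence branch targets, the leaders are the first instruction plus the instruction after each branch.
Number of basic blocks = branches + 1
= 15 + 1 = 16

16


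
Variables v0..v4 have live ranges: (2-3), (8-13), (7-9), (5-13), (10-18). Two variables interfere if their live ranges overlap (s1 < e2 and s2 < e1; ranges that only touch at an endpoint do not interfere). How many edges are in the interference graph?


Check all pairs for overlapping intervals.
Two intervals (s1,e1) and (s2,e2) overlap if s1 < e2 and s2 < e1.
v0 (2-3) vs v1..v4: overlaps none -> 0
v1 (8-13) vs v2..v4: overlaps v2, v3, v4 -> 3
v2 (7-9) vs v3..v4: overlaps v3 -> 1
v3 (5-13) vs v4: overlaps v4 -> 1
Total overlapping pairs = 0 + 3 + 1 + 1 = 5

5


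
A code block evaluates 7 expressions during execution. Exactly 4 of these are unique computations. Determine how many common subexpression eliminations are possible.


CSE count = total expressions - unique expressions
= 7 - 4 = 3

3


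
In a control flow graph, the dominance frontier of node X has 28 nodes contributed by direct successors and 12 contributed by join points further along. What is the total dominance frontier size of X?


DF(X) = direct successor contributions + join point contributions
= 28 + 12 = 40

40


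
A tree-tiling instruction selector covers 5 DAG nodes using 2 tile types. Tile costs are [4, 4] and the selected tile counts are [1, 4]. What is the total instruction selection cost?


Total cost = sum(count_i * cost_i)
= 1*4 + 4*4
= 20

20


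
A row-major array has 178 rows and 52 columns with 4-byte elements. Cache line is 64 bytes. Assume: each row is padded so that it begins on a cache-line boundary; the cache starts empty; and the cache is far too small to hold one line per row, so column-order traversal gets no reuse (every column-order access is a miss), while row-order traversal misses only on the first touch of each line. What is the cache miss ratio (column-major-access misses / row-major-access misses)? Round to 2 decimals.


Each row occupies 52 * 4 = 208 bytes and starts on a line boundary, so it spans ceil(208 / 64) = 4 cache lines.
Row-major traversal misses (one per line touched): 178 * ceil(52 * 4 / 64) = 712
Column-major traversal misses (no reuse, every access misses): 178 * 52 = 9256
Ratio = 9256 / 712 = 13.0

13.0


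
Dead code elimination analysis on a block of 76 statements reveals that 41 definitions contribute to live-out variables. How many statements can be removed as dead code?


Dead code = total statements - live definitions
= 76 - 41 = 35

35


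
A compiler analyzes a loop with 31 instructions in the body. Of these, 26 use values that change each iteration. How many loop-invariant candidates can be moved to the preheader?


Invariant candidates = total - loop-dependent
= 31 - 26 = 5

5


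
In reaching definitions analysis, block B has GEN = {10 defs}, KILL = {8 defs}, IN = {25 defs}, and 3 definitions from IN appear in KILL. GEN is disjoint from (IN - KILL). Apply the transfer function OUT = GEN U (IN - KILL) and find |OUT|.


IN - KILL: 25 - 3 = 22 surviving definitions
OUT = GEN + surviving = 10 + 22 = 32

32


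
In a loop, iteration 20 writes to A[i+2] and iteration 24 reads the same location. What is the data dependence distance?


Distance = read iteration - write iteration
= 24 - 20 = 4

4


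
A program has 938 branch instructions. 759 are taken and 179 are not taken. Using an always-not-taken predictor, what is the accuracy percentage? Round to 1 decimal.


Predictor: always-not-taken
Correct predictions = 179
Accuracy = 179 / 938 * 100 = 19.1%

19.1


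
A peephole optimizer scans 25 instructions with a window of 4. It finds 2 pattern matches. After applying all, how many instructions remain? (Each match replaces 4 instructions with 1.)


Each match removes 3 instructions.
Total removed = 2 * 3 = 6
Remaining = 25 - 6 = 19

19


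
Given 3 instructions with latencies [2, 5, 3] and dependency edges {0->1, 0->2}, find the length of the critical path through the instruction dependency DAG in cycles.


Compute longest path through dependency graph: dist(Ik) = max over predecessors of dist + latency(Ik).
dist(I0) = latency 2 = 2
dist(I1) = dist(I0) + 5 = 2 + 5 = 7
dist(I2) = dist(I0) + 3 = 2 + 3 = 5
Critical path = max dist = 7

7


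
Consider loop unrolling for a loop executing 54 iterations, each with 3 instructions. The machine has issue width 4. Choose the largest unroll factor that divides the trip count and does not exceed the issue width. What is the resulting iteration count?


Largest divisor of 54 <= 4 is 3
New iterations = 54 / 3 = 18

18
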